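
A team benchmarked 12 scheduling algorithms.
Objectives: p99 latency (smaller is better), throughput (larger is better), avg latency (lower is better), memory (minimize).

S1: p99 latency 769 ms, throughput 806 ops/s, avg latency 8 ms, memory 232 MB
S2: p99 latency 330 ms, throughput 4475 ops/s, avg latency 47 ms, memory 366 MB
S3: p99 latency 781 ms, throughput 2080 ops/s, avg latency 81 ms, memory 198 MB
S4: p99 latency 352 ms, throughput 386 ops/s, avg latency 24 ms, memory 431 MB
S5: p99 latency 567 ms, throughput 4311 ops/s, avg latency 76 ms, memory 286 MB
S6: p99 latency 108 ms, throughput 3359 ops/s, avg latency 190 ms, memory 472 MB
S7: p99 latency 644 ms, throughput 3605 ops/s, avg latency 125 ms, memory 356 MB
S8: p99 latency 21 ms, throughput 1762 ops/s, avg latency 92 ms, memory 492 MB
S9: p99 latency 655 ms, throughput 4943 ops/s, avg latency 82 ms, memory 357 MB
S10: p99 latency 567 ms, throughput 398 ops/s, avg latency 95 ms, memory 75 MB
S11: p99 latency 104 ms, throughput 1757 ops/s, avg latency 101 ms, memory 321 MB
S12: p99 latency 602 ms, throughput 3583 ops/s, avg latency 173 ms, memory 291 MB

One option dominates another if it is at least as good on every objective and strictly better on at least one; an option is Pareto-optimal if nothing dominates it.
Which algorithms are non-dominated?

S1, S2, S3, S4, S5, S6, S8, S9, S10, S11

S1: not dominated (best avg latency).
S2: not dominated.
S3: not dominated.
S4: not dominated.
S5: not dominated.
S6: not dominated.
S7: dominated by S5 (p99 latency 567≤644, throughput 4311≥3605, avg latency 76≤125, memory 286≤356).
S8: not dominated (best p99 latency).
S9: not dominated (best throughput).
S10: not dominated (best memory).
S11: not dominated.
S12: dominated by S5 (p99 latency 567≤602, throughput 4311≥3583, avg latency 76≤173, memory 286≤291).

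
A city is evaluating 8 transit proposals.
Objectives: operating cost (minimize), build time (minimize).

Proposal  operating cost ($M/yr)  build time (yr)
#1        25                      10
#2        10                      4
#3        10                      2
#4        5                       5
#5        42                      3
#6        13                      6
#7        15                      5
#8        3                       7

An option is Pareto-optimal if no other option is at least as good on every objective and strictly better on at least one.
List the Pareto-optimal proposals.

#3, #4, #8

#1: dominated by #2 (operating cost 10≤25, build time 4≤10).
#2: dominated by #3 (operating cost 10≤10, build time 2≤4).
#3: not dominated (best build time).
#4: not dominated.
#5: dominated by #3 (operating cost 10≤42, build time 2≤3).
#6: dominated by #2 (operating cost 10≤13, build time 4≤6).
#7: dominated by #2 (operating cost 10≤15, build time 4≤5).
#8: not dominated (best operating cost).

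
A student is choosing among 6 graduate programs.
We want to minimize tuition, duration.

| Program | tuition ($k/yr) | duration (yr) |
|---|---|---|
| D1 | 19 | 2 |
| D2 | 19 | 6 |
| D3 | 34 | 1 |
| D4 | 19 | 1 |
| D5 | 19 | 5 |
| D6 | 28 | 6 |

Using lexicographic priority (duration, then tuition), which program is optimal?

D4

First minimize duration: best is 1, kept {D3, D4}.
Then minimize tuition: best is 19, kept {D4}.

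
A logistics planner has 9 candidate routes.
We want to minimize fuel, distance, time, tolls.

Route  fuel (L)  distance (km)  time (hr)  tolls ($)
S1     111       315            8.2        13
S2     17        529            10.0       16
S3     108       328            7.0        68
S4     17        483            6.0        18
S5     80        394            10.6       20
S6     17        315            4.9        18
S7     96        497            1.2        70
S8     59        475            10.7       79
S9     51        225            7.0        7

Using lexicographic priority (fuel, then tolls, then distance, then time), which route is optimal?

S2

First minimize fuel: best is 17, kept {S2, S4, S6}.
Then minimize tolls: best is 16, kept {S2}.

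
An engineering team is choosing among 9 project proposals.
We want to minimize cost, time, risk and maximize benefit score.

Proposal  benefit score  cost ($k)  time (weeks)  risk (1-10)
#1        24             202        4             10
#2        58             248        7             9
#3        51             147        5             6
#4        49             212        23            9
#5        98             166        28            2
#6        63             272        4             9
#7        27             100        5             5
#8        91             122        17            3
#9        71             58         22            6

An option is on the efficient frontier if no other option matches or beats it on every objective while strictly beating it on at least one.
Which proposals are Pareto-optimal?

#1, #2, #3, #5, #6, #7, #8, #9

#1: not dominated.
#2: not dominated.
#3: not dominated.
#4: dominated by #3 (benefit score 51≥49, cost 147≤212, time 5≤23, risk 6≤9).
#5: not dominated (best benefit score).
#6: not dominated.
#7: not dominated.
#8: not dominated.
#9: not dominated (best cost).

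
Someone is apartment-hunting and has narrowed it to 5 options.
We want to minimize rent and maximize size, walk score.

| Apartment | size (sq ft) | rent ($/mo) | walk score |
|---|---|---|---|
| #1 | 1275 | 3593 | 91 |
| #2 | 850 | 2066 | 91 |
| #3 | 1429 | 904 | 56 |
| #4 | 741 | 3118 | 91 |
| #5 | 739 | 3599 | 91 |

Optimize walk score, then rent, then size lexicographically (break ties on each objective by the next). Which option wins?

#2

First maximize walk score: best is 91, kept {#1, #2, #4, #5}.
Then minimize rent: best is 2066, kept {#2}.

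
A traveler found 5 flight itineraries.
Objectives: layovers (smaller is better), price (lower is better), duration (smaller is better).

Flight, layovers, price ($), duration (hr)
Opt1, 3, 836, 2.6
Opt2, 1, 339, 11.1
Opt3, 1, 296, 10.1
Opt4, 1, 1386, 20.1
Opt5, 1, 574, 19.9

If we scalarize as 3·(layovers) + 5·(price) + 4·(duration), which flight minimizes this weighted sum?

Opt3

Opt1: 3·3 + 5·836 + 4·2.6 = 4199.4
Opt2: 3·1 + 5·339 + 4·11.1 = 1742.4
Opt3: 3·1 + 5·296 + 4·10.1 = 1523.4
Opt4: 3·1 + 5·1386 + 4·20.1 = 7013.4
Opt5: 3·1 + 5·574 + 4·19.9 = 2952.6
Lowest: Opt3 at 1523.4.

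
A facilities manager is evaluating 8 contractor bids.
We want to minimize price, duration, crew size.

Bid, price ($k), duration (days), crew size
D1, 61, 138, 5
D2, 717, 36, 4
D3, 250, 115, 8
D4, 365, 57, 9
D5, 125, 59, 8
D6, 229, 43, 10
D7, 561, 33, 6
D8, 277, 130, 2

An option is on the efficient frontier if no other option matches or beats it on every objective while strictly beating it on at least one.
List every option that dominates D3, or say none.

D5: price 125≤250, duration 59≤115, crew size 8≤8 — dominates D3.
Others (D1, D2, D4, D6, D7, D8) are each worse than D3 on at least one objective.

D5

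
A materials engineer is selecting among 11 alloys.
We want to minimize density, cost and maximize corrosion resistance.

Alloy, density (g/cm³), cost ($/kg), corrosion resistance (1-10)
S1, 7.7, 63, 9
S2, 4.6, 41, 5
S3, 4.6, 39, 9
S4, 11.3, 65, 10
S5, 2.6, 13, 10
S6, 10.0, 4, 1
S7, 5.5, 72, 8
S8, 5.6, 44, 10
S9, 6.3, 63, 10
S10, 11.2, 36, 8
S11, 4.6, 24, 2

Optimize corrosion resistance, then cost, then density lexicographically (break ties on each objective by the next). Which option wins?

First maximize corrosion resistance: best is 10, kept {S4, S5, S8, S9}.
Then minimize cost: best is 13, kept {S5}.

S5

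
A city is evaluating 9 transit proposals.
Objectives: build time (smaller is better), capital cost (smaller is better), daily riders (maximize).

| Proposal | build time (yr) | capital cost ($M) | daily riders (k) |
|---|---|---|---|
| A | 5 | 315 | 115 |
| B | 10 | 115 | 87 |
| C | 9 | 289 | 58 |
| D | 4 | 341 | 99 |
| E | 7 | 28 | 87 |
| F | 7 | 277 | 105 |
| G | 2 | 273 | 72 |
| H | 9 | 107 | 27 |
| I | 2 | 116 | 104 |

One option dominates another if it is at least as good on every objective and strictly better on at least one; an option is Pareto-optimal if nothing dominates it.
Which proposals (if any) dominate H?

E: build time 7≤9, capital cost 28≤107, daily riders 87≥27 — dominates H.
Others (A, B, C, D, F, G, I) are each worse than H on at least one objective.

E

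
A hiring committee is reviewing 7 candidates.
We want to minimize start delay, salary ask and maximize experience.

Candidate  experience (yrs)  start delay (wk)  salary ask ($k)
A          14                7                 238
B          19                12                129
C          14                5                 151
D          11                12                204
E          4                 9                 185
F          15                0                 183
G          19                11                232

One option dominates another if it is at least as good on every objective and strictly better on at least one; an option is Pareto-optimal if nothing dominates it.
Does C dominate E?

Yes

C vs E: experience 14≥4, start delay 5≤9, salary ask 151≤185 — C is at least as good on every objective with at least one strict improvement.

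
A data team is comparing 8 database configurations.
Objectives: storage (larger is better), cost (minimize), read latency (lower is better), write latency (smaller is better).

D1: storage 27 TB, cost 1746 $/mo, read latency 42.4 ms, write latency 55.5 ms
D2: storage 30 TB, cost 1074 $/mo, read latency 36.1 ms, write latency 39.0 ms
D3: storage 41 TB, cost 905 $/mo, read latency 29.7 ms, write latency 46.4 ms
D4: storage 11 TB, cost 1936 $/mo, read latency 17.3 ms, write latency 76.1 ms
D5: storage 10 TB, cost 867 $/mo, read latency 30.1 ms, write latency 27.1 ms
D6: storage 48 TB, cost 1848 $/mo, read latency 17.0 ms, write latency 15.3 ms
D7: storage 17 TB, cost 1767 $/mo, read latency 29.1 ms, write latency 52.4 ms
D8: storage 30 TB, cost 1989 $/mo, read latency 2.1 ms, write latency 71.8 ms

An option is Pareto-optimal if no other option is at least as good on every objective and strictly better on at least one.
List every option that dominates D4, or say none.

D6

D6: storage 48≥11, cost 1848≤1936, read latency 17.0≤17.3, write latency 15.3≤76.1 — dominates D4.
Others (D1, D2, D3, D5, D7, D8) are each worse than D4 on at least one objective.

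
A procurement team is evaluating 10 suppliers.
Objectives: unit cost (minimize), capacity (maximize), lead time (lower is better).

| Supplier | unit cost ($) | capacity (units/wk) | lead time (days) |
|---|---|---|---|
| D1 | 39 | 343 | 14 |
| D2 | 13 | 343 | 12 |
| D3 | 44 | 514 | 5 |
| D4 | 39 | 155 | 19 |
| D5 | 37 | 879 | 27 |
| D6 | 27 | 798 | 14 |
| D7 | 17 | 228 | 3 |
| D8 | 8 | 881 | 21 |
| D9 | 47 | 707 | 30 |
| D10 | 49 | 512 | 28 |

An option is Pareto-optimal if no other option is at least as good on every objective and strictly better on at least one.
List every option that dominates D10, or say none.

D3: unit cost 44≤49, capacity 514≥512, lead time 5≤28 — dominates D10.
D5: unit cost 37≤49, capacity 879≥512, lead time 27≤28 — dominates D10.
D6: unit cost 27≤49, capacity 798≥512, lead time 14≤28 — dominates D10.
D8: unit cost 8≤49, capacity 881≥512, lead time 21≤28 — dominates D10.
Others (D1, D2, D4, D7, D9) are each worse than D10 on at least one objective.

D3, D5, D6, D8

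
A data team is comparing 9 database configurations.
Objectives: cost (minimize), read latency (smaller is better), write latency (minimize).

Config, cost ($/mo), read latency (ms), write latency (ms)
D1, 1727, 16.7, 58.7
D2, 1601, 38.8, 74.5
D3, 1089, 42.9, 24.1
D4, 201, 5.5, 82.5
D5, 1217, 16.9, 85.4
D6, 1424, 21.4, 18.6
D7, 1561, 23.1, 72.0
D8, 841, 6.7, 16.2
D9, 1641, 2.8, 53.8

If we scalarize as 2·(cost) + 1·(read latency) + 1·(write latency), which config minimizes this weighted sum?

D4

D1: 2·1727 + 1·16.7 + 1·58.7 = 3529.4
D2: 2·1601 + 1·38.8 + 1·74.5 = 3315.3
D3: 2·1089 + 1·42.9 + 1·24.1 = 2245.0
D4: 2·201 + 1·5.5 + 1·82.5 = 490.0
D5: 2·1217 + 1·16.9 + 1·85.4 = 2536.3
D6: 2·1424 + 1·21.4 + 1·18.6 = 2888.0
D7: 2·1561 + 1·23.1 + 1·72.0 = 3217.1
D8: 2·841 + 1·6.7 + 1·16.2 = 1704.9
D9: 2·1641 + 1·2.8 + 1·53.8 = 3338.6
Lowest: D4 at 490.0.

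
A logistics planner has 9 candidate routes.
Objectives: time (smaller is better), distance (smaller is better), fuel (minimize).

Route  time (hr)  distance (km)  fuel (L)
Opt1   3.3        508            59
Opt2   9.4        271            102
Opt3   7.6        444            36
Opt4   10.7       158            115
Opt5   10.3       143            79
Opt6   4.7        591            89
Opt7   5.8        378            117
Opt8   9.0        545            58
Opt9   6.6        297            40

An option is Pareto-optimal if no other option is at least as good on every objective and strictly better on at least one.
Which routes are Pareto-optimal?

Opt1: not dominated (best time).
Opt2: not dominated.
Opt3: not dominated (best fuel).
Opt4: dominated by Opt5 (time 10.3≤10.7, distance 143≤158, fuel 79≤115).
Opt5: not dominated (best distance).
Opt6: dominated by Opt1 (time 3.3≤4.7, distance 508≤591, fuel 59≤89).
Opt7: not dominated.
Opt8: dominated by Opt3 (time 7.6≤9.0, distance 444≤545, fuel 36≤58).
Opt9: not dominated.

Opt1, Opt2, Opt3, Opt5, Opt7, Opt9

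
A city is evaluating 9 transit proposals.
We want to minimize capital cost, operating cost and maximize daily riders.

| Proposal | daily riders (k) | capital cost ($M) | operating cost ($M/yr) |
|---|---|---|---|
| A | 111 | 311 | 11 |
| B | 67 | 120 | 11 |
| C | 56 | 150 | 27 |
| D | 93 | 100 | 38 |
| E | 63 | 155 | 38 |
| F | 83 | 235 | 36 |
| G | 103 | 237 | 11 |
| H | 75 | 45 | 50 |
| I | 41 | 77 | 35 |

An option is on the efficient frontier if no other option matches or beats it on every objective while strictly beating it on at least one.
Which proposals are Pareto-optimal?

A, B, D, F, G, H, I

A: not dominated (best daily riders).
B: not dominated.
C: dominated by B (daily riders 67≥56, capital cost 120≤150, operating cost 11≤27).
D: not dominated.
E: dominated by B (daily riders 67≥63, capital cost 120≤155, operating cost 11≤38).
F: not dominated.
G: not dominated.
H: not dominated (best capital cost).
I: not dominated.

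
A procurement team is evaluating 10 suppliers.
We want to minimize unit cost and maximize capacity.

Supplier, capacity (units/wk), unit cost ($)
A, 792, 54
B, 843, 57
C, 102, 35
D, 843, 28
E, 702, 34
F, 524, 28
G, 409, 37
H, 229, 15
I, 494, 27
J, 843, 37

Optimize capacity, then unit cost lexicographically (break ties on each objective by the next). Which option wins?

First maximize capacity: best is 843, kept {B, D, J}.
Then minimize unit cost: best is 28, kept {D}.

D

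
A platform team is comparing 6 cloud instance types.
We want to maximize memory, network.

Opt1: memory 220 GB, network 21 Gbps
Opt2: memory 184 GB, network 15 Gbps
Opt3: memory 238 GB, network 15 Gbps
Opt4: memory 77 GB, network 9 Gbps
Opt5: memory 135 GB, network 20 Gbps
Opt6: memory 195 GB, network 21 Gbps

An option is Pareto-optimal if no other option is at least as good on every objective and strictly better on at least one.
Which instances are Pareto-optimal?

Opt1: not dominated.
Opt2: dominated by Opt1 (memory 220≥184, network 21≥15).
Opt3: not dominated (best memory).
Opt4: dominated by Opt1 (memory 220≥77, network 21≥9).
Opt5: dominated by Opt1 (memory 220≥135, network 21≥20).
Opt6: dominated by Opt1 (memory 220≥195, network 21≥21).

Opt1, Opt3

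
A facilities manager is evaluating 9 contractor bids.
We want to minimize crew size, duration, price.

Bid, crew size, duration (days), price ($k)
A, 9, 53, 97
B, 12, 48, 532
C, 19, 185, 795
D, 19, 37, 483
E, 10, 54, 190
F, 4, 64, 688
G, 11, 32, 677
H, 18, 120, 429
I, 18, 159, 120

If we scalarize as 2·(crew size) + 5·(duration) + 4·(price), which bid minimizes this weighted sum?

A

A: 2·9 + 5·53 + 4·97 = 671
B: 2·12 + 5·48 + 4·532 = 2392
C: 2·19 + 5·185 + 4·795 = 4143
D: 2·19 + 5·37 + 4·483 = 2155
E: 2·10 + 5·54 + 4·190 = 1050
F: 2·4 + 5·64 + 4·688 = 3080
G: 2·11 + 5·32 + 4·677 = 2890
H: 2·18 + 5·120 + 4·429 = 2352
I: 2·18 + 5·159 + 4·120 = 1311
Lowest: A at 671.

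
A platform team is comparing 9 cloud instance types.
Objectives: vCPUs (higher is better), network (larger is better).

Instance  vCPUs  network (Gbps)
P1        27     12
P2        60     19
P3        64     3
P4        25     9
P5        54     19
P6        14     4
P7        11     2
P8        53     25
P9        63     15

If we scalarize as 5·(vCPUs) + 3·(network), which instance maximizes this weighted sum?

P1: 5·27 + 3·12 = 171
P2: 5·60 + 3·19 = 357
P3: 5·64 + 3·3 = 329
P4: 5·25 + 3·9 = 152
P5: 5·54 + 3·19 = 327
P6: 5·14 + 3·4 = 82
P7: 5·11 + 3·2 = 61
P8: 5·53 + 3·25 = 340
P9: 5·63 + 3·15 = 360
Highest: P9 at 360.

P9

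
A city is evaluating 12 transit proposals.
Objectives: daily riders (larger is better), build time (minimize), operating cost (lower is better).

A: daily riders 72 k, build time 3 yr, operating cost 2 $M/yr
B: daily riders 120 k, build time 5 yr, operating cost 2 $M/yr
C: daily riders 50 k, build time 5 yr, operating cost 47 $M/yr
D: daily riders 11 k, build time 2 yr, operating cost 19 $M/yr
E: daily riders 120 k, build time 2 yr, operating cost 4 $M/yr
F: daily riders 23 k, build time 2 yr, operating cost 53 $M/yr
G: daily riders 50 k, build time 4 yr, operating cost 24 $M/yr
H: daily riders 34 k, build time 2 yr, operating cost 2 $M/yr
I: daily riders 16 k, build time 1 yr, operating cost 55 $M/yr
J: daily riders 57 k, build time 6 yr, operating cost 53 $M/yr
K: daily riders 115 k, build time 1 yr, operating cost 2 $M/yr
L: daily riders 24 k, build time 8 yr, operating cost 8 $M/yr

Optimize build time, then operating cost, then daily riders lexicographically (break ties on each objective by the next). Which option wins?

K

First minimize build time: best is 1, kept {I, K}.
Then minimize operating cost: best is 2, kept {K}.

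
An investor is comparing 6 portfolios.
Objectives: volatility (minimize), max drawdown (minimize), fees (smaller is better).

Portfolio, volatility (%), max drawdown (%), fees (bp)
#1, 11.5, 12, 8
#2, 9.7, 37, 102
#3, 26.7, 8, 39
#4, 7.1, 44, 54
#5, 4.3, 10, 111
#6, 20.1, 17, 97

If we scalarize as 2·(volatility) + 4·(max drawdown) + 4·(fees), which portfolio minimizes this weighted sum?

#1

#1: 2·11.5 + 4·12 + 4·8 = 103.0
#2: 2·9.7 + 4·37 + 4·102 = 575.4
#3: 2·26.7 + 4·8 + 4·39 = 241.4
#4: 2·7.1 + 4·44 + 4·54 = 406.2
#5: 2·4.3 + 4·10 + 4·111 = 492.6
#6: 2·20.1 + 4·17 + 4·97 = 496.2
Lowest: #1 at 103.0.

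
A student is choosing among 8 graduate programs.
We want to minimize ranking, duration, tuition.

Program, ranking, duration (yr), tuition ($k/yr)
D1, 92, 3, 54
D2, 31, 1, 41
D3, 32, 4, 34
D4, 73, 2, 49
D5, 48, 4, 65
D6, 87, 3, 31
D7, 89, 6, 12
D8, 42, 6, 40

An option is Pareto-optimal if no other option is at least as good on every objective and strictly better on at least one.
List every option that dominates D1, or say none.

D2: ranking 31≤92, duration 1≤3, tuition 41≤54 — dominates D1.
D4: ranking 73≤92, duration 2≤3, tuition 49≤54 — dominates D1.
D6: ranking 87≤92, duration 3≤3, tuition 31≤54 — dominates D1.
Others (D3, D5, D7, D8) are each worse than D1 on at least one objective.

D2, D4, D6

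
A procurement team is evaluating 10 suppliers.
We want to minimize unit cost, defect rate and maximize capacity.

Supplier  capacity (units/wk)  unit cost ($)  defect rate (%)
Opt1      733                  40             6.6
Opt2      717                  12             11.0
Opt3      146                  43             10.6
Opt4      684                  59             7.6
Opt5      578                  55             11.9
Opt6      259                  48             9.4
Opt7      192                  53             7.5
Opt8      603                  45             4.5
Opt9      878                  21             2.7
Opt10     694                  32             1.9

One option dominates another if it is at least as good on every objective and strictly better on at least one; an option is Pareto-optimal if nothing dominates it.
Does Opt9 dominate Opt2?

No

Opt9 vs Opt2: Opt9 is worse on unit cost (21 vs 12), so it does not dominate Opt2.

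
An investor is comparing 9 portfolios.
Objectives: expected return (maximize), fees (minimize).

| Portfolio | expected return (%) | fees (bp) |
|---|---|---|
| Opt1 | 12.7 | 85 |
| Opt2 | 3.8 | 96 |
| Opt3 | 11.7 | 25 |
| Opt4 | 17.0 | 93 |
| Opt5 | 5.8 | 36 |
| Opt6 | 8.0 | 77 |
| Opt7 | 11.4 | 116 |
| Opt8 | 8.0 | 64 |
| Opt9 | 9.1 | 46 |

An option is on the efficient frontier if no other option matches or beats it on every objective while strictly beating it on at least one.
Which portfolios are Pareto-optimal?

Opt1, Opt3, Opt4

Opt1: not dominated.
Opt2: dominated by Opt1 (expected return 12.7≥3.8, fees 85≤96).
Opt3: not dominated (best fees).
Opt4: not dominated (best expected return).
Opt5: dominated by Opt3 (expected return 11.7≥5.8, fees 25≤36).
Opt6: dominated by Opt3 (expected return 11.7≥8.0, fees 25≤77).
Opt7: dominated by Opt1 (expected return 12.7≥11.4, fees 85≤116).
Opt8: dominated by Opt3 (expected return 11.7≥8.0, fees 25≤64).
Opt9: dominated by Opt3 (expected return 11.7≥9.1, fees 25≤46).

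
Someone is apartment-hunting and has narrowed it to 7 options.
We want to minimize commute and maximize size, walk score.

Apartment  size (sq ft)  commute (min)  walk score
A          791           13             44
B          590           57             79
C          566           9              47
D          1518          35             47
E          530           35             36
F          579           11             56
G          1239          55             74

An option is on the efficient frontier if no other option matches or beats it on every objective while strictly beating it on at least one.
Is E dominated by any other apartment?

Yes

A vs E: size 791≥530, commute 13≤35, walk score 44≥36 — A is at least as good on every objective and strictly better on at least one, so A dominates E.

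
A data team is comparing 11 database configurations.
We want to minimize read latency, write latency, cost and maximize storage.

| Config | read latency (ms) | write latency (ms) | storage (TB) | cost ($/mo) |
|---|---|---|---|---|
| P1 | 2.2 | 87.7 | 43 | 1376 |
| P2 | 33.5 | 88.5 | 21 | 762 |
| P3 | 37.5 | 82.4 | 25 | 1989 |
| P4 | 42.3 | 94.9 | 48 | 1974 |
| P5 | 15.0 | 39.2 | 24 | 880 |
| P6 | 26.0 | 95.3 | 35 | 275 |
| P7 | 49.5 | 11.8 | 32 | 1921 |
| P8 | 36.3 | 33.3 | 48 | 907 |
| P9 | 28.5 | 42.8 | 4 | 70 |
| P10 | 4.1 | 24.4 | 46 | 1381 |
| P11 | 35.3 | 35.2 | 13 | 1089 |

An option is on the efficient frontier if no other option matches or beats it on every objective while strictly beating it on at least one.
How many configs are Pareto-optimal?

P1: not dominated (best read latency).
P2: not dominated.
P3: dominated by P8 (read latency 36.3≤37.5, write latency 33.3≤82.4, storage 48≥25, cost 907≤1989).
P4: dominated by P8 (read latency 36.3≤42.3, write latency 33.3≤94.9, storage 48≥48, cost 907≤1974).
P5: not dominated.
P6: not dominated.
P7: not dominated (best write latency).
P8: not dominated.
P9: not dominated (best cost).
P10: not dominated.
P11: not dominated.
Pareto-optimal: P1, P2, P5, P6, P7, P8, P9, P10, P11 → 9.

9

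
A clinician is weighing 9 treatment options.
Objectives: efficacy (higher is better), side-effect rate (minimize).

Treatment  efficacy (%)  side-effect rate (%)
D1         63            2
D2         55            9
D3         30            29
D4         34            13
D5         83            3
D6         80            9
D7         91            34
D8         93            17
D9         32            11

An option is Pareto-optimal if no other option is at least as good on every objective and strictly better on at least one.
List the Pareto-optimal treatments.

D1: not dominated (best side-effect rate).
D2: dominated by D1 (efficacy 63≥55, side-effect rate 2≤9).
D3: dominated by D1 (efficacy 63≥30, side-effect rate 2≤29).
D4: dominated by D1 (efficacy 63≥34, side-effect rate 2≤13).
D5: not dominated.
D6: dominated by D5 (efficacy 83≥80, side-effect rate 3≤9).
D7: dominated by D8 (efficacy 93≥91, side-effect rate 17≤34).
D8: not dominated (best efficacy).
D9: dominated by D1 (efficacy 63≥32, side-effect rate 2≤11).

D1, D5, D8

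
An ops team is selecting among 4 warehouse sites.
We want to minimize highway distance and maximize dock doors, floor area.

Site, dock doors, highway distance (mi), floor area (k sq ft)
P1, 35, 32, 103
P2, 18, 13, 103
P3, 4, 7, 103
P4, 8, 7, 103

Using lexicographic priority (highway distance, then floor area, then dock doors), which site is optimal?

First minimize highway distance: best is 7, kept {P3, P4}.
Then maximize floor area: best is 103, kept {P3, P4}.
Then maximize dock doors: best is 8, kept {P4}.

P4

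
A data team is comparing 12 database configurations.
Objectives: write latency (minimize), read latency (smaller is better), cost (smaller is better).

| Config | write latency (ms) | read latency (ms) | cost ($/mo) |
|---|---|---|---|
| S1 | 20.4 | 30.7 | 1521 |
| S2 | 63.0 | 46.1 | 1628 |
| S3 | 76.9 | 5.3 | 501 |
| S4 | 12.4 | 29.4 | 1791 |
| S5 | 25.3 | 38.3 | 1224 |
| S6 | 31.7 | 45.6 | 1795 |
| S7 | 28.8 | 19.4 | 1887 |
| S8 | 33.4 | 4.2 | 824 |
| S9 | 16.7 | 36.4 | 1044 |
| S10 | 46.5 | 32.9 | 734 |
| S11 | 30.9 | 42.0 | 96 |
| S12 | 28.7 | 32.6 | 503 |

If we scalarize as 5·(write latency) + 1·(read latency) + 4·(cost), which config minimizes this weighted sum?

S11

S1: 5·20.4 + 1·30.7 + 4·1521 = 6216.7
S2: 5·63.0 + 1·46.1 + 4·1628 = 6873.1
S3: 5·76.9 + 1·5.3 + 4·501 = 2393.8
S4: 5·12.4 + 1·29.4 + 4·1791 = 7255.4
S5: 5·25.3 + 1·38.3 + 4·1224 = 5060.8
S6: 5·31.7 + 1·45.6 + 4·1795 = 7384.1
S7: 5·28.8 + 1·19.4 + 4·1887 = 7711.4
S8: 5·33.4 + 1·4.2 + 4·824 = 3467.2
S9: 5·16.7 + 1·36.4 + 4·1044 = 4295.9
S10: 5·46.5 + 1·32.9 + 4·734 = 3201.4
S11: 5·30.9 + 1·42.0 + 4·96 = 580.5
S12: 5·28.7 + 1·32.6 + 4·503 = 2188.1
Lowest: S11 at 580.5.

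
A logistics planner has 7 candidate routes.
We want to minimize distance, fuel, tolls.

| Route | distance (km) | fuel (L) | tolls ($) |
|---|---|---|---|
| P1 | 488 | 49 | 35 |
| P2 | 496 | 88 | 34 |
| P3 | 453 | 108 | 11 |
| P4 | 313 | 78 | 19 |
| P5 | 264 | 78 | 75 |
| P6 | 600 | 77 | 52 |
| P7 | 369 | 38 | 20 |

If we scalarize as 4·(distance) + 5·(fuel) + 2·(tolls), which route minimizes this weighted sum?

P1: 4·488 + 5·49 + 2·35 = 2267
P2: 4·496 + 5·88 + 2·34 = 2492
P3: 4·453 + 5·108 + 2·11 = 2374
P4: 4·313 + 5·78 + 2·19 = 1680
P5: 4·264 + 5·78 + 2·75 = 1596
P6: 4·600 + 5·77 + 2·52 = 2889
P7: 4·369 + 5·38 + 2·20 = 1706
Lowest: P5 at 1596.

P5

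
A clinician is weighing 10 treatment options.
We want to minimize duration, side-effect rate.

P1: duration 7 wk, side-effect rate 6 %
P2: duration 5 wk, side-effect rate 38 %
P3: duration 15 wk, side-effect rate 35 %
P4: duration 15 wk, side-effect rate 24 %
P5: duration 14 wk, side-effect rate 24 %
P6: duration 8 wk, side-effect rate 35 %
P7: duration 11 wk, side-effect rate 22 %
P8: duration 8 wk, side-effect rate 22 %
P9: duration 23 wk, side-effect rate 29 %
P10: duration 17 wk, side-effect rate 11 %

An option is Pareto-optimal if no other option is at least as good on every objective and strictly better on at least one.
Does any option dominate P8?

P1 vs P8: duration 7≤8, side-effect rate 6≤22 — P1 is at least as good on every objective and strictly better on at least one, so P1 dominates P8.

Yes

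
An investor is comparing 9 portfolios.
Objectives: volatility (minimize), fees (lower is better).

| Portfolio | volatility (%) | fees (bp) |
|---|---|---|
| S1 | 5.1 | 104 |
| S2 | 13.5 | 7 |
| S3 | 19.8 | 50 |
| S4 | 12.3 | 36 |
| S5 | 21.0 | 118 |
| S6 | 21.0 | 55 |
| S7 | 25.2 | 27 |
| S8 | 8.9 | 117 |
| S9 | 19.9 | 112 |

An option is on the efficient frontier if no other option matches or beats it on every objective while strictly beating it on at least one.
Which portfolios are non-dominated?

S1, S2, S4

S1: not dominated (best volatility).
S2: not dominated (best fees).
S3: dominated by S2 (volatility 13.5≤19.8, fees 7≤50).
S4: not dominated.
S5: dominated by S1 (volatility 5.1≤21.0, fees 104≤118).
S6: dominated by S2 (volatility 13.5≤21.0, fees 7≤55).
S7: dominated by S2 (volatility 13.5≤25.2, fees 7≤27).
S8: dominated by S1 (volatility 5.1≤8.9, fees 104≤117).
S9: dominated by S1 (volatility 5.1≤19.9, fees 104≤112).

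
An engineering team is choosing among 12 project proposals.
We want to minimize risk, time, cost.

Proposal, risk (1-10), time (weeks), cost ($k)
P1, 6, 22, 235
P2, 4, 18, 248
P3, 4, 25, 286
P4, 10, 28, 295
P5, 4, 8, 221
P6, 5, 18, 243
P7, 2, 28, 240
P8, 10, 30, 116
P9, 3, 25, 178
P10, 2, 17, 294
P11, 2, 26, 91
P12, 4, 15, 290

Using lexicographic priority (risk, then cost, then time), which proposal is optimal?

P11

First minimize risk: best is 2, kept {P7, P10, P11}.
Then minimize cost: best is 91, kept {P11}.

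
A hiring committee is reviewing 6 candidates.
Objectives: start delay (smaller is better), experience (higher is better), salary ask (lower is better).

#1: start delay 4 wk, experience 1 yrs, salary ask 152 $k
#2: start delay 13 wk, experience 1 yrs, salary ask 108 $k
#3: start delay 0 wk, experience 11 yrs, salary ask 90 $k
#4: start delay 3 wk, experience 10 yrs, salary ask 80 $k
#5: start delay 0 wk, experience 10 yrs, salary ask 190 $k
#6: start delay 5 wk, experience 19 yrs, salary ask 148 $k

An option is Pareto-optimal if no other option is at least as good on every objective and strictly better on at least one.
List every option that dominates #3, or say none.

none

#1: worse on start delay (4 vs 0).
#2: worse on start delay (13 vs 0).
#4: worse on start delay (3 vs 0).
#5: worse on experience (10 vs 11).
#6: worse on start delay (5 vs 0).
No option dominates #3.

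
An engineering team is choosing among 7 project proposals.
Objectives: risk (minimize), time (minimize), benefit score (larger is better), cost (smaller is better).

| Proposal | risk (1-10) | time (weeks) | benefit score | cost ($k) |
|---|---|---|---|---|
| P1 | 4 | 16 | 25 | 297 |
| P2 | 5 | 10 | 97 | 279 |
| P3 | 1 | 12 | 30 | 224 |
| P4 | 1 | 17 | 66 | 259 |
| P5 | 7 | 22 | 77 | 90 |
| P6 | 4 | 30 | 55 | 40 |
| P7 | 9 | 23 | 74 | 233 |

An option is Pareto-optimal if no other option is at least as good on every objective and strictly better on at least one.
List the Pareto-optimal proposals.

P1: dominated by P3 (risk 1≤4, time 12≤16, benefit score 30≥25, cost 224≤297).
P2: not dominated (best time).
P3: not dominated.
P4: not dominated.
P5: not dominated.
P6: not dominated (best cost).
P7: dominated by P5 (risk 7≤9, time 22≤23, benefit score 77≥74, cost 90≤233).

P2, P3, P4, P5, P6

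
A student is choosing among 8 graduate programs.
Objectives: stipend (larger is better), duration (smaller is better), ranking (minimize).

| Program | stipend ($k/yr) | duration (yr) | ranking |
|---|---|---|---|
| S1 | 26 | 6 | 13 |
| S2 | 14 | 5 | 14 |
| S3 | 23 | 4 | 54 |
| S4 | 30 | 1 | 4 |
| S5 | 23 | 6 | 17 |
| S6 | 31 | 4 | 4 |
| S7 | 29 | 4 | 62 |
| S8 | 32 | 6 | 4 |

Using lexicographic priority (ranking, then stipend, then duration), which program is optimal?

First minimize ranking: best is 4, kept {S4, S6, S8}.
Then maximize stipend: best is 32, kept {S8}.

S8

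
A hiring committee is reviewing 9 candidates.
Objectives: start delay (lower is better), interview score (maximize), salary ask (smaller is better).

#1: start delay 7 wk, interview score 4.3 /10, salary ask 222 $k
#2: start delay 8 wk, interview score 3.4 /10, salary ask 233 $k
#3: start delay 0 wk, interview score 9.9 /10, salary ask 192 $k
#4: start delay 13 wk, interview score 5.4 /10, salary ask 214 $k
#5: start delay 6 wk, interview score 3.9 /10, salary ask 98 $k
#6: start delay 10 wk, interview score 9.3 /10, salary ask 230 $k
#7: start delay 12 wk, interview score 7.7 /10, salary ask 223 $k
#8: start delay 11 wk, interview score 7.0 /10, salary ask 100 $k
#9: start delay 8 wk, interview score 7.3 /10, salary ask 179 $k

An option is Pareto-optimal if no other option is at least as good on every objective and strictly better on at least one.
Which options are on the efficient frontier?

#3, #5, #8, #9

#1: dominated by #3 (start delay 0≤7, interview score 9.9≥4.3, salary ask 192≤222).
#2: dominated by #1 (start delay 7≤8, interview score 4.3≥3.4, salary ask 222≤233).
#3: not dominated (best start delay).
#4: dominated by #3 (start delay 0≤13, interview score 9.9≥5.4, salary ask 192≤214).
#5: not dominated (best salary ask).
#6: dominated by #3 (start delay 0≤10, interview score 9.9≥9.3, salary ask 192≤230).
#7: dominated by #3 (start delay 0≤12, interview score 9.9≥7.7, salary ask 192≤223).
#8: not dominated.
#9: not dominated.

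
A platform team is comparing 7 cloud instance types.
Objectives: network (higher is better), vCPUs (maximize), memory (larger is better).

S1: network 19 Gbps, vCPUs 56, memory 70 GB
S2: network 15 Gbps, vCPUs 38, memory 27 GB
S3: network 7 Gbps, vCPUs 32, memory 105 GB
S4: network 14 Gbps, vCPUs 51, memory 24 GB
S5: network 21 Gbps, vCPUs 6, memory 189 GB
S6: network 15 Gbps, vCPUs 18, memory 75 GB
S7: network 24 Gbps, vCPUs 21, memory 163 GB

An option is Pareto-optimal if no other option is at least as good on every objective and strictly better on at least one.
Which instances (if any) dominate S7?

S1: worse on network (19 vs 24).
S2: worse on network (15 vs 24).
S3: worse on network (7 vs 24).
S4: worse on network (14 vs 24).
S5: worse on network (21 vs 24).
S6: worse on network (15 vs 24).
No option dominates S7.

none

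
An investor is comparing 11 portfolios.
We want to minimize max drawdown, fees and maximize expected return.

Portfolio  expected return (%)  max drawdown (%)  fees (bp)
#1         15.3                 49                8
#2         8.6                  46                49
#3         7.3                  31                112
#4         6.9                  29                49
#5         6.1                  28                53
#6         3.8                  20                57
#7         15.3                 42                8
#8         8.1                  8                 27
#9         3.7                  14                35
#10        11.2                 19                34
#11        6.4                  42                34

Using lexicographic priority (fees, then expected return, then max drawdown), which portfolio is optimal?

#7

First minimize fees: best is 8, kept {#1, #7}.
Then maximize expected return: best is 15.3, kept {#1, #7}.
Then minimize max drawdown: best is 42, kept {#7}.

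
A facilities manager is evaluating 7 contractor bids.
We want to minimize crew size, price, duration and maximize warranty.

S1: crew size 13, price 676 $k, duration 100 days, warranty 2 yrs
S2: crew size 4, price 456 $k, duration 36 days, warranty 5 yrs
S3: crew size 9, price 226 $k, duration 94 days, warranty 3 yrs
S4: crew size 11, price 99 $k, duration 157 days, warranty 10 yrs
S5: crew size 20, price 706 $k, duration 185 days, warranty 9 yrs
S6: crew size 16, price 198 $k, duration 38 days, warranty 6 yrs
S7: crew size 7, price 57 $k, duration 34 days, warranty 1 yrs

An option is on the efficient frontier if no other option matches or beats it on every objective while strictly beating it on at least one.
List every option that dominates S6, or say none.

S1: worse on price (676 vs 198).
S2: worse on price (456 vs 198).
S3: worse on price (226 vs 198).
S4: worse on duration (157 vs 38).
S5: worse on crew size (20 vs 16).
S7: worse on warranty (1 vs 6).
No option dominates S6.

none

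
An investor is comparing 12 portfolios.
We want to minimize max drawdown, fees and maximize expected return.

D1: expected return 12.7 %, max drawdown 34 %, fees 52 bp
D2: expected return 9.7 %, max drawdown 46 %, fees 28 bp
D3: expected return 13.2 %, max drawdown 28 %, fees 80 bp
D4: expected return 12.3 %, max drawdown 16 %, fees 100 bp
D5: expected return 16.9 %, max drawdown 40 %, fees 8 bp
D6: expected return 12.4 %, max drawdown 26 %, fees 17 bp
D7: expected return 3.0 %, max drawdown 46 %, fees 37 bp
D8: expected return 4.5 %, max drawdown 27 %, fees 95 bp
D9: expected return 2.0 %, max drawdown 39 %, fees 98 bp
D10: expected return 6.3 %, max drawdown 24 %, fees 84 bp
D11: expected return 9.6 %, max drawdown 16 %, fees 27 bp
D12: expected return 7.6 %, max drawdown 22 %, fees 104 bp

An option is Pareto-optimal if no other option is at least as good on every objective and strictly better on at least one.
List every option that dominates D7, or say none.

D2, D5, D6, D11

D2: expected return 9.7≥3.0, max drawdown 46≤46, fees 28≤37 — dominates D7.
D5: expected return 16.9≥3.0, max drawdown 40≤46, fees 8≤37 — dominates D7.
D6: expected return 12.4≥3.0, max drawdown 26≤46, fees 17≤37 — dominates D7.
D11: expected return 9.6≥3.0, max drawdown 16≤46, fees 27≤37 — dominates D7.
Others (D1, D3, D4, D8, D9, D10, D12) are each worse than D7 on at least one objective.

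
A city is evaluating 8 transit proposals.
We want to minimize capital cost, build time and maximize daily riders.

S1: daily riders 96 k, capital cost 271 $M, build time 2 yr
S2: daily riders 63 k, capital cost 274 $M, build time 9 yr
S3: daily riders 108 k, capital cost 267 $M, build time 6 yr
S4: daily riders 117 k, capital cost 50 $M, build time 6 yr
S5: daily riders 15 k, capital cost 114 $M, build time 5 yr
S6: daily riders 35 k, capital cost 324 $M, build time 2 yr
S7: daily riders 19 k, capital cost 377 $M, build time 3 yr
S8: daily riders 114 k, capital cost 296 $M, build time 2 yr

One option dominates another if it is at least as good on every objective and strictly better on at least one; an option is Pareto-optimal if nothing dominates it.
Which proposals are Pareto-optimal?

S1: not dominated.
S2: dominated by S1 (daily riders 96≥63, capital cost 271≤274, build time 2≤9).
S3: dominated by S4 (daily riders 117≥108, capital cost 50≤267, build time 6≤6).
S4: not dominated (best daily riders).
S5: not dominated.
S6: dominated by S1 (daily riders 96≥35, capital cost 271≤324, build time 2≤2).
S7: dominated by S1 (daily riders 96≥19, capital cost 271≤377, build time 2≤3).
S8: not dominated.

S1, S4, S5, S8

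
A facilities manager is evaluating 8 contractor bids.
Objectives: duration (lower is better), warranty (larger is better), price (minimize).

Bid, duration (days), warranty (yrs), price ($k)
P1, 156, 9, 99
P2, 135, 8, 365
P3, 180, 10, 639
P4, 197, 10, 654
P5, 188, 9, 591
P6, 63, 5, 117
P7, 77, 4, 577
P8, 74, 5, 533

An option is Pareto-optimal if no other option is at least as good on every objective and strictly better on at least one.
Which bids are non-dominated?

P1, P2, P3, P6

P1: not dominated (best price).
P2: not dominated.
P3: not dominated.
P4: dominated by P3 (duration 180≤197, warranty 10≥10, price 639≤654).
P5: dominated by P1 (duration 156≤188, warranty 9≥9, price 99≤591).
P6: not dominated (best duration).
P7: dominated by P6 (duration 63≤77, warranty 5≥4, price 117≤577).
P8: dominated by P6 (duration 63≤74, warranty 5≥5, price 117≤533).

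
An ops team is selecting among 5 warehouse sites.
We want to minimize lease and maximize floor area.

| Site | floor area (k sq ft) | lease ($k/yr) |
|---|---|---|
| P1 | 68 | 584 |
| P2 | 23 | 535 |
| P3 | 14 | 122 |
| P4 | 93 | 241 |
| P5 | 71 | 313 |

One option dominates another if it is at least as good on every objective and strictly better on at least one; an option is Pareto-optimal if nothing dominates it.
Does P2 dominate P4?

P2 vs P4: P2 is worse on floor area (23 vs 93), so it does not dominate P4.

No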